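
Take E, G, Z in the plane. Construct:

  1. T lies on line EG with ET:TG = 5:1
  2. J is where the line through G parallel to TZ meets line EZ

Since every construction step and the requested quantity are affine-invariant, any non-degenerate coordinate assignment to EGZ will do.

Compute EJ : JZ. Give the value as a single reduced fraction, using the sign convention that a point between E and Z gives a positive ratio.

Work in coordinates with E = (0, 0), G = (1, 0), Z = (0, 1).
1. T lies on line EG with ET:TG = 5:1 ⇒ T = (5/6, 0)
2. J is where the line through G parallel to TZ meets line EZ ⇒ J = (0, 6/5)
J = E + t·(Z−E) with t = 6/5, so EJ:JZ = t:(1−t) = 6/5:-1/5

EJ:JZ = -6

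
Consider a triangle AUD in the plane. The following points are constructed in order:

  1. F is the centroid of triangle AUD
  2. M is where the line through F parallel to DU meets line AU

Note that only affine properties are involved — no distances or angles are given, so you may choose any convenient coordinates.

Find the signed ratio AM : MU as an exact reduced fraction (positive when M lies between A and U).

Assign A = (0, 0), U = (1, 0), D = (0, 1) — the answer is frame-independent, so this choice is without loss of generality.
1. F is the centroid of triangle AUD ⇒ F = (1/3, 1/3)
2. M is where the line through F parallel to DU meets line AU ⇒ M = (2/3, 0)
M = A + t·(U−A) with t = 2/3, so AM:MU = t:(1−t) = 2/3:1/3

AM:MU = 2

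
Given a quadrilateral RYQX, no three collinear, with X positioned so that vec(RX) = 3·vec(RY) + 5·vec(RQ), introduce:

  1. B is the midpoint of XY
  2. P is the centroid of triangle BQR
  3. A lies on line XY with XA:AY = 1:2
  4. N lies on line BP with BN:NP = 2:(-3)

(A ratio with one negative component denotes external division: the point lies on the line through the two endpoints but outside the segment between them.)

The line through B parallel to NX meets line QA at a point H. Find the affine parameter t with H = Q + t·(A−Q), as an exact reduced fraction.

t = 13/21

Assign R = (0, 0), Y = (1, 0), Q = (0, 1), X = (3, 5) — the answer is frame-independent, so this choice is without loss of generality.
1. B is the midpoint of XY ⇒ B = (2, 5/2)
2. P is the centroid of triangle BQR ⇒ P = (2/3, 7/6)
3. A lies on line XY with XA:AY = 1:2 ⇒ A = (7/3, 10/3)
4. N lies on line BP with BN:NP = 2:(-3) ⇒ N = (14/3, 31/6)
through B parallel to NX: direction (-5/3, -1/6); meets QA at H = (13/9, 22/9)
H = Q + t·(A−Q) with t = 13/21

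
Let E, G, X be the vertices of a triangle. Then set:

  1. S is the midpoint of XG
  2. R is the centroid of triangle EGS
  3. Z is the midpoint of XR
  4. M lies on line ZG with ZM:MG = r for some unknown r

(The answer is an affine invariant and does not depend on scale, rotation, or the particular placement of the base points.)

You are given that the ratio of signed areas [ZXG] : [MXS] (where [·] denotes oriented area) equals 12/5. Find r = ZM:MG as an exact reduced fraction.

r = 1/5

Choose coordinates E = (0, 0), G = (1, 0), X = (0, 1).
1. S is the midpoint of XG ⇒ S = (1/2, 1/2)
2. R is the centroid of triangle EGS ⇒ R = (1/2, 1/6)
3. Z is the midpoint of XR ⇒ Z = (1/4, 7/12)
4. With ZM:MG = r, write λ = r/(r+1) so M = Z + λ·(G−Z); M is affine-linear in λ
Every point depending on M is an affine combination of M and λ-independent points, so each such coordinate is linear in λ; the λ² term in each signed area is a multiple of (G−Z)×(G−Z) = 0, so 2·[ZXG] and 2·[MXS] are each linear in λ. Evaluating at λ=0 and λ=1:
  2·[ZXG] = -1/6,   2·[MXS] = 1/12·λ − 1/12
So [ZXG]:[MXS] = (-1/6) / (1/12·λ − 1/12). Setting this equal to 12/5:
  -1/6 = 12/5·(1/12·λ − 1/12)  ⇒  λ = 1/6
Then r = λ/(1−λ) = (1/6)/(5/6) = 1/5. Check: with r = 1/5, M = (3/8, 35/72) and [ZXG]:[MXS] = 12/5 as required.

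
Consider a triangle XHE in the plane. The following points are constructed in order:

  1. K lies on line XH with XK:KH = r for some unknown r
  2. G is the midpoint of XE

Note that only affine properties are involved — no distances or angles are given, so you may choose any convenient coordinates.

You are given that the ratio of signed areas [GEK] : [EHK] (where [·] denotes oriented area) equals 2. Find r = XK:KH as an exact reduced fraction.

Work in coordinates with X = (0, 0), H = (1, 0), E = (0, 1).
1. With XK:KH = r, write λ = r/(r+1) so K = X + λ·(H−X); K is affine-linear in λ
2. G is the midpoint of XE ⇒ G = (0, 1/2)
Every point depending on K is an affine combination of K and λ-independent points, so each such coordinate is linear in λ; the λ² term in each signed area is a multiple of (H−X)×(H−X) = 0, so 2·[GEK] and 2·[EHK] are each linear in λ. Evaluating at λ=0 and λ=1:
  2·[GEK] = -1/2·λ,   2·[EHK] = λ − 1
So [GEK]:[EHK] = (-1/2·λ) / (λ − 1). Setting this equal to 2:
  -1/2·λ = 2·(λ − 1)  ⇒  λ = 4/5
Then r = λ/(1−λ) = (4/5)/(1/5) = 4. Check: with r = 4, K = (4/5, 0) and [GEK]:[EHK] = 2 as required.

r = 4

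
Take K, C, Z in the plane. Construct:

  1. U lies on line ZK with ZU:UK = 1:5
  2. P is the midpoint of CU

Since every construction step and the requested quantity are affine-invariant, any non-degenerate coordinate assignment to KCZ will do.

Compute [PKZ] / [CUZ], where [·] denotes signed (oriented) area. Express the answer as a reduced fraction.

[PKZ]:[CUZ] = 3

Work in coordinates with K = (0, 0), C = (1, 0), Z = (0, 1).
1. U lies on line ZK with ZU:UK = 1:5 ⇒ U = (0, 5/6)
2. P is the midpoint of CU ⇒ P = (1/2, 5/12)
2·[PKZ] = -1/2, 2·[CUZ] = -1/6
[PKZ]:[CUZ] = -1/2:-1/6 = 3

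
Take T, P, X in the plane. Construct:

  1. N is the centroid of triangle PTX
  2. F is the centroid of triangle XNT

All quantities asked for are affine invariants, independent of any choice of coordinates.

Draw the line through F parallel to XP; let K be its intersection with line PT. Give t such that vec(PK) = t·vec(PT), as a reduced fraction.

Work in coordinates with T = (0, 0), P = (1, 0), X = (0, 1).
1. N is the centroid of triangle PTX ⇒ N = (1/3, 1/3)
2. F is the centroid of triangle XNT ⇒ F = (1/9, 4/9)
through F parallel to XP: direction (1, -1); meets PT at K = (5/9, 0)
K = P + t·(T−P) with t = 4/9

t = 4/9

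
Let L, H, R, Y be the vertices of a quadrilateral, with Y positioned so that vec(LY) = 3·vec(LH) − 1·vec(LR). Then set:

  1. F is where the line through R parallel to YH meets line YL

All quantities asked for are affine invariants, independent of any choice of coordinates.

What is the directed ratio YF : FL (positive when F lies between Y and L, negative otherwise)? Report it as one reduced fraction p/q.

YF:FL = -1/2

Assign L = (0, 0), H = (1, 0), R = (0, 1), Y = (3, -1) — the answer is frame-independent, so this choice is without loss of generality.
1. F is where the line through R parallel to YH meets line YL ⇒ F = (6, -2)
F = Y + t·(L−Y) with t = -1, so YF:FL = t:(1−t) = -1:2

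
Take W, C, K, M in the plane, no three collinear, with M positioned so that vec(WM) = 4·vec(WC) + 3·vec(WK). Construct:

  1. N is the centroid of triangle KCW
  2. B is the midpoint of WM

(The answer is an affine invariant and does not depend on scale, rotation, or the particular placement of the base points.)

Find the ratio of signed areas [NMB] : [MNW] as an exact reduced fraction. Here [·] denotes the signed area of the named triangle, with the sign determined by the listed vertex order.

[NMB]:[MNW] = -1/2

Assign W = (0, 0), C = (1, 0), K = (0, 1), M = (4, 3) — the answer is frame-independent, so this choice is without loss of generality.
1. N is the centroid of triangle KCW ⇒ N = (1/3, 1/3)
2. B is the midpoint of WM ⇒ B = (2, 3/2)
2·[NMB] = -1/6, 2·[MNW] = 1/3
[NMB]:[MNW] = -1/6:1/3 = -1/2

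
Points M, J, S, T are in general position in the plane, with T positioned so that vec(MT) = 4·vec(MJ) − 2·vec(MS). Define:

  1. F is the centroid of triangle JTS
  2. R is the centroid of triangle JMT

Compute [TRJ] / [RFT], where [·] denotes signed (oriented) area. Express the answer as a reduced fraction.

[TRJ]:[RFT] = 6/7

Set M = (0, 0), J = (1, 0), S = (0, 1), T = (4, -2); any affine frame gives the same invariant.
1. F is the centroid of triangle JTS ⇒ F = (5/3, -1/3)
2. R is the centroid of triangle JMT ⇒ R = (5/3, -2/3)
2·[TRJ] = -2/3, 2·[RFT] = -7/9
[TRJ]:[RFT] = -2/3:-7/9 = 6/7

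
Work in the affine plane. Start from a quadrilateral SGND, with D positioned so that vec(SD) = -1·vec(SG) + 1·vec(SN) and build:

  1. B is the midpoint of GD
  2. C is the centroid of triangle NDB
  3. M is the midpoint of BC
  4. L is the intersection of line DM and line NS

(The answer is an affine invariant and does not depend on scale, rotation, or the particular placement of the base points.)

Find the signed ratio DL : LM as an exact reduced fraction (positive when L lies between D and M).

DL:LM = -6

Set S = (0, 0), G = (1, 0), N = (0, 1), D = (-1, 1); any affine frame gives the same invariant.
1. B is the midpoint of GD ⇒ B = (0, 1/2)
2. C is the centroid of triangle NDB ⇒ C = (-1/3, 5/6)
3. M is the midpoint of BC ⇒ M = (-1/6, 2/3)
4. L is the intersection of line DM and line NS ⇒ L = (0, 3/5)
L = D + t·(M−D) with t = 6/5, so DL:LM = t:(1−t) = 6/5:-1/5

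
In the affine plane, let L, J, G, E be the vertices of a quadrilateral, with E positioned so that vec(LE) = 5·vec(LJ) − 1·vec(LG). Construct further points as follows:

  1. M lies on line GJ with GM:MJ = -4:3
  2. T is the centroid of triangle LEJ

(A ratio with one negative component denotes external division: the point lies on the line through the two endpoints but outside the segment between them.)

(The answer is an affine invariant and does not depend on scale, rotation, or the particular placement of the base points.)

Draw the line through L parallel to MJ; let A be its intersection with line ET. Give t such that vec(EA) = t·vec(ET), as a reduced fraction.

t = 12/7

Assign L = (0, 0), J = (1, 0), G = (0, 1), E = (5, -1) — the answer is frame-independent, so this choice is without loss of generality.
1. M lies on line GJ with GM:MJ = -4:3 ⇒ M = (4, -3)
2. T is the centroid of triangle LEJ ⇒ T = (2, -1/3)
through L parallel to MJ: direction (-3, 3); meets ET at A = (-1/7, 1/7)
A = E + t·(T−E) with t = 12/7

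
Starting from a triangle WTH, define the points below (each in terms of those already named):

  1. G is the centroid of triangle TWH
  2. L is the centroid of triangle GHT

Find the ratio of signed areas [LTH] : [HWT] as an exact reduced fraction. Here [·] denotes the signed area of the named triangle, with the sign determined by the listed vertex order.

[LTH]:[HWT] = 1/9

Work in coordinates with W = (0, 0), T = (1, 0), H = (0, 1).
1. G is the centroid of triangle TWH ⇒ G = (1/3, 1/3)
2. L is the centroid of triangle GHT ⇒ L = (4/9, 4/9)
2·[LTH] = 1/9, 2·[HWT] = 1
[LTH]:[HWT] = 1/9:1 = 1/9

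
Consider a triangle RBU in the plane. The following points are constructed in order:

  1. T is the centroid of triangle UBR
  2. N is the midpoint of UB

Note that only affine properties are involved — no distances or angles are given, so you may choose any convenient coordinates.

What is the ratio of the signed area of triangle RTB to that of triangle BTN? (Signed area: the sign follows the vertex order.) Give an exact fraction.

[RTB]:[BTN] = 2

Assign R = (0, 0), B = (1, 0), U = (0, 1) — the answer is frame-independent, so this choice is without loss of generality.
1. T is the centroid of triangle UBR ⇒ T = (1/3, 1/3)
2. N is the midpoint of UB ⇒ N = (1/2, 1/2)
2·[RTB] = -1/3, 2·[BTN] = -1/6
[RTB]:[BTN] = -1/3:-1/6 = 2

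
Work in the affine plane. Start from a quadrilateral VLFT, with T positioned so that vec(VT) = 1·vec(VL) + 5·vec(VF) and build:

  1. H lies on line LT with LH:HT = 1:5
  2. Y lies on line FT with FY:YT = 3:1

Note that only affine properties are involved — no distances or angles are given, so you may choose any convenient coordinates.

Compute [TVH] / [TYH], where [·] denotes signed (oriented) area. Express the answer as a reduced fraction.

[TVH]:[TYH] = 4

Work in coordinates with V = (0, 0), L = (1, 0), F = (0, 1), T = (1, 5).
1. H lies on line LT with LH:HT = 1:5 ⇒ H = (1, 5/6)
2. Y lies on line FT with FY:YT = 3:1 ⇒ Y = (3/4, 4)
2·[TVH] = 25/6, 2·[TYH] = 25/24
[TVH]:[TYH] = 25/6:25/24 = 4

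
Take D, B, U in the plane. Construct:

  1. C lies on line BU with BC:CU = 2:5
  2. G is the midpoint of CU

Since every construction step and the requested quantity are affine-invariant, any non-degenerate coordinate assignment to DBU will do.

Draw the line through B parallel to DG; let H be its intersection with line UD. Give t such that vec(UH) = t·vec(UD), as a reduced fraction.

Set D = (0, 0), B = (1, 0), U = (0, 1); any affine frame gives the same invariant.
1. C lies on line BU with BC:CU = 2:5 ⇒ C = (5/7, 2/7)
2. G is the midpoint of CU ⇒ G = (5/14, 9/14)
through B parallel to DG: direction (5/14, 9/14); meets UD at H = (0, -9/5)
H = U + t·(D−U) with t = 14/5

t = 14/5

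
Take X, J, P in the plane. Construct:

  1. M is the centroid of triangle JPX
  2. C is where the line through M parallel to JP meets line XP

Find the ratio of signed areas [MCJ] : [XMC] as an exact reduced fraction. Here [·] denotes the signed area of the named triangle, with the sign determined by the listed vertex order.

Work in coordinates with X = (0, 0), J = (1, 0), P = (0, 1).
1. M is the centroid of triangle JPX ⇒ M = (1/3, 1/3)
2. C is where the line through M parallel to JP meets line XP ⇒ C = (0, 2/3)
2·[MCJ] = -1/9, 2·[XMC] = 2/9
[MCJ]:[XMC] = -1/9:2/9 = -1/2

[MCJ]:[XMC] = -1/2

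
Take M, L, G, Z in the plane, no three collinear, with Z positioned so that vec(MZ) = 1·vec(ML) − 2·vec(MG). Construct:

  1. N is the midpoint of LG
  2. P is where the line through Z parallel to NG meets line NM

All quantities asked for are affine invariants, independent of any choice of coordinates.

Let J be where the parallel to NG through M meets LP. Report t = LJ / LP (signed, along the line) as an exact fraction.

t = 1/2

Choose coordinates M = (0, 0), L = (1, 0), G = (0, 1), Z = (1, -2).
1. N is the midpoint of LG ⇒ N = (1/2, 1/2)
2. P is where the line through Z parallel to NG meets line NM ⇒ P = (-1/2, -1/2)
through M parallel to NG: direction (-1/2, 1/2); meets LP at J = (1/4, -1/4)
J = L + t·(P−L) with t = 1/2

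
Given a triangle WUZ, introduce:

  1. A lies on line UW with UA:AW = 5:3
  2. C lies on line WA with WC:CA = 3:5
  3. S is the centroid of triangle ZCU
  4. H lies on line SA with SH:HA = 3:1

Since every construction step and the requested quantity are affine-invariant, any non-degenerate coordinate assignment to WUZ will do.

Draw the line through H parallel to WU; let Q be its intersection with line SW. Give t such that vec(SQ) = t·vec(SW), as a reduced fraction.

Set W = (0, 0), U = (1, 0), Z = (0, 1); any affine frame gives the same invariant.
1. A lies on line UW with UA:AW = 5:3 ⇒ A = (3/8, 0)
2. C lies on line WA with WC:CA = 3:5 ⇒ C = (9/64, 0)
3. S is the centroid of triangle ZCU ⇒ S = (73/192, 1/3)
4. H lies on line SA with SH:HA = 3:1 ⇒ H = (289/768, 1/12)
through H parallel to WU: direction (1, 0); meets SW at Q = (73/768, 1/12)
Q = S + t·(W−S) with t = 3/4

t = 3/4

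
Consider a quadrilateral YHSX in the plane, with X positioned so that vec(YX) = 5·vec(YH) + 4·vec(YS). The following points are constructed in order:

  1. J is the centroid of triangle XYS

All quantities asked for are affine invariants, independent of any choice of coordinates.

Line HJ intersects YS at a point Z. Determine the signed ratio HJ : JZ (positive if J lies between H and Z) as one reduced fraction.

Work in coordinates with Y = (0, 0), H = (1, 0), S = (0, 1), X = (5, 4).
1. J is the centroid of triangle XYS ⇒ J = (5/3, 5/3)
line HJ meets YS at Z = (0, -5/2)
J = H + t·(Z−H) with t = -2/3, so HJ:JZ = -2/3:5/3

HJ:JZ = -2/5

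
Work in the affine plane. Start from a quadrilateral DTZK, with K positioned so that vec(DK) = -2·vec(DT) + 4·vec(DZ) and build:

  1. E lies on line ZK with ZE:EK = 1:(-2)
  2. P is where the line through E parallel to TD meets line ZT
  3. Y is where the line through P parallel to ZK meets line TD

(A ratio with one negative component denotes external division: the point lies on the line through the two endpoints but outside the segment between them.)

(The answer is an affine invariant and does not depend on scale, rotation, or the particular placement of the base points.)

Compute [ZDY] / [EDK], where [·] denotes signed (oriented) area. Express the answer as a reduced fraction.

[ZDY]:[EDK] = -5/12

Work in coordinates with D = (0, 0), T = (1, 0), Z = (0, 1), K = (-2, 4).
1. E lies on line ZK with ZE:EK = 1:(-2) ⇒ E = (2, -2)
2. P is where the line through E parallel to TD meets line ZT ⇒ P = (3, -2)
3. Y is where the line through P parallel to ZK meets line TD ⇒ Y = (5/3, 0)
2·[ZDY] = 5/3, 2·[EDK] = -4
[ZDY]:[EDK] = 5/3:-4 = -5/12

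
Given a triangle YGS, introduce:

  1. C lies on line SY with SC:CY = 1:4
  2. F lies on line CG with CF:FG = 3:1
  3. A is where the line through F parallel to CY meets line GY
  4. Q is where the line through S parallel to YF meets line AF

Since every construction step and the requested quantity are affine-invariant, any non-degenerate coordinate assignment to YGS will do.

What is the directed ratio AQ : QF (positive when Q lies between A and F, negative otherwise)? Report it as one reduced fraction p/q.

AQ:QF = -6/5

Set Y = (0, 0), G = (1, 0), S = (0, 1); any affine frame gives the same invariant.
1. C lies on line SY with SC:CY = 1:4 ⇒ C = (0, 4/5)
2. F lies on line CG with CF:FG = 3:1 ⇒ F = (3/4, 1/5)
3. A is where the line through F parallel to CY meets line GY ⇒ A = (3/4, 0)
4. Q is where the line through S parallel to YF meets line AF ⇒ Q = (3/4, 6/5)
Q = A + t·(F−A) with t = 6, so AQ:QF = t:(1−t) = 6:-5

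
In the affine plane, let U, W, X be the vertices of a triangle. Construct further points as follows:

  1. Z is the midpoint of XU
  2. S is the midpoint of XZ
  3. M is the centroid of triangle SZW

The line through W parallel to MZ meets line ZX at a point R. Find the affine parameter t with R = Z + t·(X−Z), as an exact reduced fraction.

Choose coordinates U = (0, 0), W = (1, 0), X = (0, 1).
1. Z is the midpoint of XU ⇒ Z = (0, 1/2)
2. S is the midpoint of XZ ⇒ S = (0, 3/4)
3. M is the centroid of triangle SZW ⇒ M = (1/3, 5/12)
through W parallel to MZ: direction (-1/3, 1/12); meets ZX at R = (0, 1/4)
R = Z + t·(X−Z) with t = -1/2

t = -1/2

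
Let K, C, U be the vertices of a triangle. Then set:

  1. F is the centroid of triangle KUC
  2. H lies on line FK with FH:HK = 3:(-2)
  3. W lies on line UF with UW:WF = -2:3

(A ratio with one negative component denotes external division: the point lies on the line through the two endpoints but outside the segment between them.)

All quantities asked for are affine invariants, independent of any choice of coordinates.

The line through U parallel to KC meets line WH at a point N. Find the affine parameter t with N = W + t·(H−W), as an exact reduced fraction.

Choose coordinates K = (0, 0), C = (1, 0), U = (0, 1).
1. F is the centroid of triangle KUC ⇒ F = (1/3, 1/3)
2. H lies on line FK with FH:HK = 3:(-2) ⇒ H = (-2/3, -2/3)
3. W lies on line UF with UW:WF = -2:3 ⇒ W = (-2/3, 7/3)
through U parallel to KC: direction (1, 0); meets WH at N = (-2/3, 1)
N = W + t·(H−W) with t = 4/9

t = 4/9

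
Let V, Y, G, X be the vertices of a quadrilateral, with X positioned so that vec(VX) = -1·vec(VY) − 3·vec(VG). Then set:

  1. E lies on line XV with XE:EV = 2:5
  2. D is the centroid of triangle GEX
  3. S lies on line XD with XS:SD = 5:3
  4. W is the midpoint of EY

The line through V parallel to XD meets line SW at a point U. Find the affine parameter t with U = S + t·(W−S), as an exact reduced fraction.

t = 14/43

Assign V = (0, 0), Y = (1, 0), G = (0, 1), X = (-1, -3) — the answer is frame-independent, so this choice is without loss of generality.
1. E lies on line XV with XE:EV = 2:5 ⇒ E = (-5/7, -15/7)
2. D is the centroid of triangle GEX ⇒ D = (-4/7, -29/21)
3. S lies on line XD with XS:SD = 5:3 ⇒ S = (-41/56, -167/84)
4. W is the midpoint of EY ⇒ W = (1/7, -15/14)
through V parallel to XD: direction (3/7, 34/21); meets SW at U = (-1077/2408, -6103/3612)
U = S + t·(W−S) with t = 14/43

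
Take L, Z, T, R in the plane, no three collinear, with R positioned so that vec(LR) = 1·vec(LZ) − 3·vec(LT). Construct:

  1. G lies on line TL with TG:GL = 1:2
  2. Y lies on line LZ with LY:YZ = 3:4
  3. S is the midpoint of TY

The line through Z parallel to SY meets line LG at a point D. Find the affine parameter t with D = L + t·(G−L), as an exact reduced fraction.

Set L = (0, 0), Z = (1, 0), T = (0, 1), R = (1, -3); any affine frame gives the same invariant.
1. G lies on line TL with TG:GL = 1:2 ⇒ G = (0, 2/3)
2. Y lies on line LZ with LY:YZ = 3:4 ⇒ Y = (3/7, 0)
3. S is the midpoint of TY ⇒ S = (3/14, 1/2)
through Z parallel to SY: direction (3/14, -1/2); meets LG at D = (0, 7/3)
D = L + t·(G−L) with t = 7/2

t = 7/2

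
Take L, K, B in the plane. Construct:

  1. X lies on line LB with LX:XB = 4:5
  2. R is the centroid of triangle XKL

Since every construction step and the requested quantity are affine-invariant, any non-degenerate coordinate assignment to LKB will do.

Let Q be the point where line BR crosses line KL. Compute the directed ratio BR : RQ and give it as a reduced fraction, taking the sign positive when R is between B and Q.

Work in coordinates with L = (0, 0), K = (1, 0), B = (0, 1).
1. X lies on line LB with LX:XB = 4:5 ⇒ X = (0, 4/9)
2. R is the centroid of triangle XKL ⇒ R = (1/3, 4/27)
line BR meets KL at Q = (9/23, 0)
R = B + t·(Q−B) with t = 23/27, so BR:RQ = 23/27:4/27

BR:RQ = 23/4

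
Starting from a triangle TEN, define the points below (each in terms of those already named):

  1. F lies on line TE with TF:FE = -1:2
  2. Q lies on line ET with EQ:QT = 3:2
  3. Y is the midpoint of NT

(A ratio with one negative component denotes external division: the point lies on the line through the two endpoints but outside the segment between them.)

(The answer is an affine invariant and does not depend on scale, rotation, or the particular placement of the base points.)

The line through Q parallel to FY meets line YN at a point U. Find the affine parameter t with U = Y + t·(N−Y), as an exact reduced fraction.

t = -7/5

Assign T = (0, 0), E = (1, 0), N = (0, 1) — the answer is frame-independent, so this choice is without loss of generality.
1. F lies on line TE with TF:FE = -1:2 ⇒ F = (-1, 0)
2. Q lies on line ET with EQ:QT = 3:2 ⇒ Q = (2/5, 0)
3. Y is the midpoint of NT ⇒ Y = (0, 1/2)
through Q parallel to FY: direction (1, 1/2); meets YN at U = (0, -1/5)
U = Y + t·(N−Y) with t = -7/5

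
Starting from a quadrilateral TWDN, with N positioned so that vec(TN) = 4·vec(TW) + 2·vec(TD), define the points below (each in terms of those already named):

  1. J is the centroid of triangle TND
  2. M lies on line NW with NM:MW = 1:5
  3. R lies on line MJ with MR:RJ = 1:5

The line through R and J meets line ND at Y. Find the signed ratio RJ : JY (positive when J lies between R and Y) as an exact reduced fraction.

Work in coordinates with T = (0, 0), W = (1, 0), D = (0, 1), N = (4, 2).
1. J is the centroid of triangle TND ⇒ J = (4/3, 1)
2. M lies on line NW with NM:MW = 1:5 ⇒ M = (7/2, 5/3)
3. R lies on line MJ with MR:RJ = 1:5 ⇒ R = (113/36, 14/9)
line RJ meets ND at Y = (64/9, 25/9)
J = R + t·(Y−R) with t = -5/11, so RJ:JY = -5/11:16/11

RJ:JY = -5/16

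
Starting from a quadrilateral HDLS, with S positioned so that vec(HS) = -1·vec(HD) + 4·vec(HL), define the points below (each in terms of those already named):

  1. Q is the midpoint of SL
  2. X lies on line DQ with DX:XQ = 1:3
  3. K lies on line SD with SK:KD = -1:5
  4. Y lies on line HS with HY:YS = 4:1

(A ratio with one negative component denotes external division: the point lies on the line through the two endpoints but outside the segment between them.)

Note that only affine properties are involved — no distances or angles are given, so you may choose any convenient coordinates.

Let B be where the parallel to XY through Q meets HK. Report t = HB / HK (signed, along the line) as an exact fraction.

t = 182/261

Work in coordinates with H = (0, 0), D = (1, 0), L = (0, 1), S = (-1, 4).
1. Q is the midpoint of SL ⇒ Q = (-1/2, 5/2)
2. X lies on line DQ with DX:XQ = 1:3 ⇒ X = (5/8, 5/8)
3. K lies on line SD with SK:KD = -1:5 ⇒ K = (-3/2, 5)
4. Y lies on line HS with HY:YS = 4:1 ⇒ Y = (-4/5, 16/5)
through Q parallel to XY: direction (-57/40, 103/40); meets HK at B = (-91/87, 910/261)
B = H + t·(K−H) with t = 182/261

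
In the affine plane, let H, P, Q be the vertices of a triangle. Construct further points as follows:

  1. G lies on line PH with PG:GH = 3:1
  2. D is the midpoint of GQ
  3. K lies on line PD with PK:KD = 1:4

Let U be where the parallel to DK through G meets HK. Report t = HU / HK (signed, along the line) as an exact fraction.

t = 1/4

Set H = (0, 0), P = (1, 0), Q = (0, 1); any affine frame gives the same invariant.
1. G lies on line PH with PG:GH = 3:1 ⇒ G = (1/4, 0)
2. D is the midpoint of GQ ⇒ D = (1/8, 1/2)
3. K lies on line PD with PK:KD = 1:4 ⇒ K = (33/40, 1/10)
through G parallel to DK: direction (7/10, -2/5); meets HK at U = (33/160, 1/40)
U = H + t·(K−H) with t = 1/4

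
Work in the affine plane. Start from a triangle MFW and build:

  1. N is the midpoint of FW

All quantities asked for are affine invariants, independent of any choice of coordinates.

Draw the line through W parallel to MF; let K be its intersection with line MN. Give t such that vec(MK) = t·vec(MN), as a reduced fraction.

t = 2

Work in coordinates with M = (0, 0), F = (1, 0), W = (0, 1).
1. N is the midpoint of FW ⇒ N = (1/2, 1/2)
through W parallel to MF: direction (1, 0); meets MN at K = (1, 1)
K = M + t·(N−M) with t = 2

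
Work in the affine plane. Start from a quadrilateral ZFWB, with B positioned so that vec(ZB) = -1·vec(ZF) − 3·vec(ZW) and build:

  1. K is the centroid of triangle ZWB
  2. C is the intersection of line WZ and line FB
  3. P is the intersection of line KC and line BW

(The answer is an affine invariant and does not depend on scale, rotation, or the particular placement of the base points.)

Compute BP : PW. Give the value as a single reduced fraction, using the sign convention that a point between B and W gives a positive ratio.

Set Z = (0, 0), F = (1, 0), W = (0, 1), B = (-1, -3); any affine frame gives the same invariant.
1. K is the centroid of triangle ZWB ⇒ K = (-1/3, -2/3)
2. C is the intersection of line WZ and line FB ⇒ C = (0, -3/2)
3. P is the intersection of line KC and line BW ⇒ P = (-5/13, -7/13)
P = B + t·(W−B) with t = 8/13, so BP:PW = t:(1−t) = 8/13:5/13

BP:PW = 8/5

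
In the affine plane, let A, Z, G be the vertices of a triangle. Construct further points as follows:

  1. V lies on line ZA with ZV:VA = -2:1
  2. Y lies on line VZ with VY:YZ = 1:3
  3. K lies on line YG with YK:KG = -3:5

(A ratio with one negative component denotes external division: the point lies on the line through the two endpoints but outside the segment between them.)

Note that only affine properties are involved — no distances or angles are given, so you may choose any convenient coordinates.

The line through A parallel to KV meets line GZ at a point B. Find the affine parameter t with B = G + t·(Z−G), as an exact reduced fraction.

t = 1/7

Work in coordinates with A = (0, 0), Z = (1, 0), G = (0, 1).
1. V lies on line ZA with ZV:VA = -2:1 ⇒ V = (-1, 0)
2. Y lies on line VZ with VY:YZ = 1:3 ⇒ Y = (-1/2, 0)
3. K lies on line YG with YK:KG = -3:5 ⇒ K = (-5/4, -3/2)
through A parallel to KV: direction (1/4, 3/2); meets GZ at B = (1/7, 6/7)
B = G + t·(Z−G) with t = 1/7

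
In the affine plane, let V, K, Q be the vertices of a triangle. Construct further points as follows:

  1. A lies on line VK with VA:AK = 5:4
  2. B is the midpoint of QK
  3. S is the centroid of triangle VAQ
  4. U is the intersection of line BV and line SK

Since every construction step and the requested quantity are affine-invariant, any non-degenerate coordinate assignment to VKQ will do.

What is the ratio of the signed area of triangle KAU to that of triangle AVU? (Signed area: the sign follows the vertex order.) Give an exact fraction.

[KAU]:[AVU] = 4/5

Work in coordinates with V = (0, 0), K = (1, 0), Q = (0, 1).
1. A lies on line VK with VA:AK = 5:4 ⇒ A = (5/9, 0)
2. B is the midpoint of QK ⇒ B = (1/2, 1/2)
3. S is the centroid of triangle VAQ ⇒ S = (5/27, 1/3)
4. U is the intersection of line BV and line SK ⇒ U = (9/31, 9/31)
2·[KAU] = -4/31, 2·[AVU] = -5/31
[KAU]:[AVU] = -4/31:-5/31 = 4/5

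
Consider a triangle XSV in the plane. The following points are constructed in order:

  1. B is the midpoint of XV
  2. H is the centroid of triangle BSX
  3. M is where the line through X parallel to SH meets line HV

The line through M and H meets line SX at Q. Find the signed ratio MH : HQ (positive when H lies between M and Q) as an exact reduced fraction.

Assign X = (0, 0), S = (1, 0), V = (0, 1) — the answer is frame-independent, so this choice is without loss of generality.
1. B is the midpoint of XV ⇒ B = (0, 1/2)
2. H is the centroid of triangle BSX ⇒ H = (1/3, 1/6)
3. M is where the line through X parallel to SH meets line HV ⇒ M = (4/9, -1/9)
line MH meets SX at Q = (2/5, 0)
H = M + t·(Q−M) with t = 5/2, so MH:HQ = 5/2:-3/2

MH:HQ = -5/3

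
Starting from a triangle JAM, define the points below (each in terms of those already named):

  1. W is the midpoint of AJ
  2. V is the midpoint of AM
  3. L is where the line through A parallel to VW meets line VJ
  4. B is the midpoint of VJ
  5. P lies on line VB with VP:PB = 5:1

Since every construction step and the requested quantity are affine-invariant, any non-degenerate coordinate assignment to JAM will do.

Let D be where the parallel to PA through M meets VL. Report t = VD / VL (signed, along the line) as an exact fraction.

t = 5/12

Set J = (0, 0), A = (1, 0), M = (0, 1); any affine frame gives the same invariant.
1. W is the midpoint of AJ ⇒ W = (1/2, 0)
2. V is the midpoint of AM ⇒ V = (1/2, 1/2)
3. L is where the line through A parallel to VW meets line VJ ⇒ L = (1, 1)
4. B is the midpoint of VJ ⇒ B = (1/4, 1/4)
5. P lies on line VB with VP:PB = 5:1 ⇒ P = (7/24, 7/24)
through M parallel to PA: direction (17/24, -7/24); meets VL at D = (17/24, 17/24)
D = V + t·(L−V) with t = 5/12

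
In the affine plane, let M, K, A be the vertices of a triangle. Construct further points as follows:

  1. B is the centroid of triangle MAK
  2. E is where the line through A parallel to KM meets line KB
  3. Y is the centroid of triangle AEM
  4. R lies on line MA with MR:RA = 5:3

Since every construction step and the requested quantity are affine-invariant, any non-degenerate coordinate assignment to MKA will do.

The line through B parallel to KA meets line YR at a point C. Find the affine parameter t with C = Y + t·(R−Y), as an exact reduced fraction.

Assign M = (0, 0), K = (1, 0), A = (0, 1) — the answer is frame-independent, so this choice is without loss of generality.
1. B is the centroid of triangle MAK ⇒ B = (1/3, 1/3)
2. E is where the line through A parallel to KM meets line KB ⇒ E = (-1, 1)
3. Y is the centroid of triangle AEM ⇒ Y = (-1/3, 2/3)
4. R lies on line MA with MR:RA = 5:3 ⇒ R = (0, 5/8)
through B parallel to KA: direction (-1, 1); meets YR at C = (1/21, 13/21)
C = Y + t·(R−Y) with t = 8/7

t = 8/7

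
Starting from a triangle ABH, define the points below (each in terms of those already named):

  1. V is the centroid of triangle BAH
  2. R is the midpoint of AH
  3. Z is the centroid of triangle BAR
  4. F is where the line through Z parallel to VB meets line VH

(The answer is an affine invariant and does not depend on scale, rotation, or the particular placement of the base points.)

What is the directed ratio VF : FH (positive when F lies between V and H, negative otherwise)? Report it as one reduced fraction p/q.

VF:FH = -1/4

Choose coordinates A = (0, 0), B = (1, 0), H = (0, 1).
1. V is the centroid of triangle BAH ⇒ V = (1/3, 1/3)
2. R is the midpoint of AH ⇒ R = (0, 1/2)
3. Z is the centroid of triangle BAR ⇒ Z = (1/3, 1/6)
4. F is where the line through Z parallel to VB meets line VH ⇒ F = (4/9, 1/9)
F = V + t·(H−V) with t = -1/3, so VF:FH = t:(1−t) = -1/3:4/3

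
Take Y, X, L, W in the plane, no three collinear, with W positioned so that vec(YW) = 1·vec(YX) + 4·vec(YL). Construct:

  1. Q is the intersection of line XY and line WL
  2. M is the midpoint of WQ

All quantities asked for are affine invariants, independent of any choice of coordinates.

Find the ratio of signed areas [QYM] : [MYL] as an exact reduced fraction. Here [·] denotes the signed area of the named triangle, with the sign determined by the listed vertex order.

[QYM]:[MYL] = -2

Choose coordinates Y = (0, 0), X = (1, 0), L = (0, 1), W = (1, 4).
1. Q is the intersection of line XY and line WL ⇒ Q = (-1/3, 0)
2. M is the midpoint of WQ ⇒ M = (1/3, 2)
2·[QYM] = 2/3, 2·[MYL] = -1/3
[QYM]:[MYL] = 2/3:-1/3 = -2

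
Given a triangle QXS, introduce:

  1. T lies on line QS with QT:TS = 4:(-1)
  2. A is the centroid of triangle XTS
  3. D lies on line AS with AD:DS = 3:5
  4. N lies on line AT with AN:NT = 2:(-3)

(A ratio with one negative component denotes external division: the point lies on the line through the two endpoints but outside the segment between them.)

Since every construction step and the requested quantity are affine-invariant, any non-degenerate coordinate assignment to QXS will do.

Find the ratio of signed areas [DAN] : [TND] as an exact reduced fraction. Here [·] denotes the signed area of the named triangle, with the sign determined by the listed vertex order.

Work in coordinates with Q = (0, 0), X = (1, 0), S = (0, 1).
1. T lies on line QS with QT:TS = 4:(-1) ⇒ T = (0, 4/3)
2. A is the centroid of triangle XTS ⇒ A = (1/3, 7/9)
3. D lies on line AS with AD:DS = 3:5 ⇒ D = (5/24, 31/36)
4. N lies on line AT with AN:NT = 2:(-3) ⇒ N = (1, -1/3)
2·[DAN] = -1/12, 2·[TND] = -1/8
[DAN]:[TND] = -1/12:-1/8 = 2/3

[DAN]:[TND] = 2/3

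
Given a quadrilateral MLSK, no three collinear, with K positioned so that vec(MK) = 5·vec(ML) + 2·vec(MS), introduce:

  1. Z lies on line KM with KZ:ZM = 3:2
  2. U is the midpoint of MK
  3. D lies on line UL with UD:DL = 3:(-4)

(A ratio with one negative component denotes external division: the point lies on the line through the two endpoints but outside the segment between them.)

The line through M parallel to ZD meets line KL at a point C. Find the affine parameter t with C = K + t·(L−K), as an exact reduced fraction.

t = 15/7

Work in coordinates with M = (0, 0), L = (1, 0), S = (0, 1), K = (5, 2).
1. Z lies on line KM with KZ:ZM = 3:2 ⇒ Z = (2, 4/5)
2. U is the midpoint of MK ⇒ U = (5/2, 1)
3. D lies on line UL with UD:DL = 3:(-4) ⇒ D = (7, 4)
through M parallel to ZD: direction (5, 16/5); meets KL at C = (-25/7, -16/7)
C = K + t·(L−K) with t = 15/7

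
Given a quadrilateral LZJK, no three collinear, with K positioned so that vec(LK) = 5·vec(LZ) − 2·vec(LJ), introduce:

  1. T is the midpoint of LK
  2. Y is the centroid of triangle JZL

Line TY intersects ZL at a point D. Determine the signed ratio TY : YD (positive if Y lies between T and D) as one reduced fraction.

Set L = (0, 0), Z = (1, 0), J = (0, 1), K = (5, -2); any affine frame gives the same invariant.
1. T is the midpoint of LK ⇒ T = (5/2, -1)
2. Y is the centroid of triangle JZL ⇒ Y = (1/3, 1/3)
line TY meets ZL at D = (7/8, 0)
Y = T + t·(D−T) with t = 4/3, so TY:YD = 4/3:-1/3

TY:YD = -4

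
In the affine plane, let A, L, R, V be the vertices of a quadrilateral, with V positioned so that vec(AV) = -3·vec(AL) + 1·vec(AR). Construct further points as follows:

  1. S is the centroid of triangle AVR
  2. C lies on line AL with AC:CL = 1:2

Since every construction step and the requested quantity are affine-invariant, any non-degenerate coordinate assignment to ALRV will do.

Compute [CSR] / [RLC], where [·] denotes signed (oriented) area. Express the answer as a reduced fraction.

[CSR]:[RLC] = 5/3

Choose coordinates A = (0, 0), L = (1, 0), R = (0, 1), V = (-3, 1).
1. S is the centroid of triangle AVR ⇒ S = (-1, 2/3)
2. C lies on line AL with AC:CL = 1:2 ⇒ C = (1/3, 0)
2·[CSR] = -10/9, 2·[RLC] = -2/3
[CSR]:[RLC] = -10/9:-2/3 = 5/3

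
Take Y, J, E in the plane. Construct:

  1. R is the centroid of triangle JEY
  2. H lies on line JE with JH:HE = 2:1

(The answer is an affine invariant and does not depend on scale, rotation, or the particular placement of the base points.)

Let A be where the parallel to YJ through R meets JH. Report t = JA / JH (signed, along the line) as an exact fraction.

t = 1/2

Set Y = (0, 0), J = (1, 0), E = (0, 1); any affine frame gives the same invariant.
1. R is the centroid of triangle JEY ⇒ R = (1/3, 1/3)
2. H lies on line JE with JH:HE = 2:1 ⇒ H = (1/3, 2/3)
through R parallel to YJ: direction (1, 0); meets JH at A = (2/3, 1/3)
A = J + t·(H−J) with t = 1/2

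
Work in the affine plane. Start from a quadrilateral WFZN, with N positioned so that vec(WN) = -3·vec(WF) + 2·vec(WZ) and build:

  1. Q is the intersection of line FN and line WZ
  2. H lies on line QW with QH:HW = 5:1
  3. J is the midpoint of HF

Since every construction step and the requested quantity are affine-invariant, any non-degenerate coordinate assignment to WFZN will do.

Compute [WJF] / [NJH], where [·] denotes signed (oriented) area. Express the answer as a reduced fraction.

[WJF]:[NJH] = 1/20

Assign W = (0, 0), F = (1, 0), Z = (0, 1), N = (-3, 2) — the answer is frame-independent, so this choice is without loss of generality.
1. Q is the intersection of line FN and line WZ ⇒ Q = (0, 1/2)
2. H lies on line QW with QH:HW = 5:1 ⇒ H = (0, 1/12)
3. J is the midpoint of HF ⇒ J = (1/2, 1/24)
2·[WJF] = -1/24, 2·[NJH] = -5/6
[WJF]:[NJH] = -1/24:-5/6 = 1/20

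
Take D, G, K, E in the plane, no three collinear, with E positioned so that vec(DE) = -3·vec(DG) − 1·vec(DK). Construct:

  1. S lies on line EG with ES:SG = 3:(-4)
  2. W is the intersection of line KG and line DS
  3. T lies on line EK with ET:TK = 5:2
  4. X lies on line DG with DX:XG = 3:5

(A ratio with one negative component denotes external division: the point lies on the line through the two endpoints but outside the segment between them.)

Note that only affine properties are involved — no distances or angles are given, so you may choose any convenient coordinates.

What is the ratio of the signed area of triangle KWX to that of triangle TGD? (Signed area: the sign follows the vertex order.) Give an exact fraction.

Set D = (0, 0), G = (1, 0), K = (0, 1), E = (-3, -1); any affine frame gives the same invariant.
1. S lies on line EG with ES:SG = 3:(-4) ⇒ S = (-15, -4)
2. W is the intersection of line KG and line DS ⇒ W = (15/19, 4/19)
3. T lies on line EK with ET:TK = 5:2 ⇒ T = (-6/7, 3/7)
4. X lies on line DG with DX:XG = 3:5 ⇒ X = (3/8, 0)
2·[KWX] = -75/152, 2·[TGD] = -3/7
[KWX]:[TGD] = -75/152:-3/7 = 175/152

[KWX]:[TGD] = 175/152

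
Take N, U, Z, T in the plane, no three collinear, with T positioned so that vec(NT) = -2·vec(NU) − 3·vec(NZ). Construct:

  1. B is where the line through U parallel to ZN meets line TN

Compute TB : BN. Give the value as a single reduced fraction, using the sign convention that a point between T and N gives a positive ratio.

TB:BN = -3

Work in coordinates with N = (0, 0), U = (1, 0), Z = (0, 1), T = (-2, -3).
1. B is where the line through U parallel to ZN meets line TN ⇒ B = (1, 3/2)
B = T + t·(N−T) with t = 3/2, so TB:BN = t:(1−t) = 3/2:-1/2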